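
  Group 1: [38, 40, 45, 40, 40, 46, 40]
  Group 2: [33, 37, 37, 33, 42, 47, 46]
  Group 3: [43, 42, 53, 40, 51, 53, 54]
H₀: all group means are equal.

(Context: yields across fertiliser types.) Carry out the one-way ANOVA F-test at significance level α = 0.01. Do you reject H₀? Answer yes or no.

reject H₀: no

Group means [41.29, 39.29, 48.00], grand mean 42.857
SSB = Σnᵢ(x̄ᵢ−x̄)² = 291.714; SSW = ΣΣ(x−x̄ᵢ)² = 474.857
MSB = 291.714/2 = 145.8571; MSW = 474.857/18 = 26.3810
F = MSB/MSW = 5.5289
df = (2, 18)
p-value (upper-tail) = 0.01343
At α=0.01: p ≥ α → fail to reject H₀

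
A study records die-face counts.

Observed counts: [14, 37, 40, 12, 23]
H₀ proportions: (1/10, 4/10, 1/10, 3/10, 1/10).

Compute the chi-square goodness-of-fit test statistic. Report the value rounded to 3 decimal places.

test statistic = 89.496

n = 126; E_i = n·p_i = [12.60, 50.40, 12.60, 37.80, 12.60]
χ² = (14−12.60)²/12.60 + (37−50.40)²/50.40 + (40−12.60)²/12.60 + (12−37.80)²/37.80 + (23−12.60)²/12.60 = 89.4960
df = 4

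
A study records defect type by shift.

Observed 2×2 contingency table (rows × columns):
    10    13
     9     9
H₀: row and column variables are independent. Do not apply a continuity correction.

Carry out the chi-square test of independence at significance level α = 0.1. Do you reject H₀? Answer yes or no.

reject H₀: no

Row totals [23, 18], col totals [19, 22], n=41
χ² = (10−10.66)²/10.66 + (13−12.34)²/12.34 + (9−8.34)²/8.34 + (9−9.66)²/9.66 = 0.1727
df = 1
p-value (upper-tail) = 0.67771
At α=0.1: p ≥ α → fail to reject H₀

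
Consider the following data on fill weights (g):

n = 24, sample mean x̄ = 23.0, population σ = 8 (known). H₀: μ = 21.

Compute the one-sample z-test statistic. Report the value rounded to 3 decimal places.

test statistic = 1.225

SE = σ/√n = 8/√24 = 1.6330
z = (x̄−μ₀)/SE = (23.0−21)/1.6330 = 1.2247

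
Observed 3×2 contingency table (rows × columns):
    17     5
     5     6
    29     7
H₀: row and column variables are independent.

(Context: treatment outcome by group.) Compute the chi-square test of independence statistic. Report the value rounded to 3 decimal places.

Row totals [22, 11, 36], col totals [51, 18], n=69
χ² = (17−16.26)²/16.26 + (5−5.74)²/5.74 + (5−8.13)²/8.13 + (6−2.87)²/2.87 + (29−26.61)²/26.61 + (7−9.39)²/9.39 = 5.5729
df = 2

test statistic = 5.573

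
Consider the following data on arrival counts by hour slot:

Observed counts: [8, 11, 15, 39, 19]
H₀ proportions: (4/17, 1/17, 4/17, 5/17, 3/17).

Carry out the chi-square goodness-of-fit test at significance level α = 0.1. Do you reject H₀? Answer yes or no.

n = 92; E_i = n·p_i = [21.65, 5.41, 21.65, 27.06, 16.24]
χ² = (8−21.65)²/21.65 + (11−5.41)²/5.41 + (15−21.65)²/21.65 + (39−27.06)²/27.06 + (19−16.24)²/16.24 = 22.1556
df = 4
p-value (upper-tail) = 0.00019
At α=0.1: p < α → reject H₀

reject H₀: yes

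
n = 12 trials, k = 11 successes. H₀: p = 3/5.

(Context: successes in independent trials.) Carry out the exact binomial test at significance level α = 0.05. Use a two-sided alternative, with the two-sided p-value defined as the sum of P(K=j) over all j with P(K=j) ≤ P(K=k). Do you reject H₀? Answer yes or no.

reject H₀: yes

Exact binomial: n=12, k=11, p₀=3/5=0.6000
P(X=j) = C(n,j)·p₀^j·(1−p₀)^(n−j); p = Σ P(X=j) over j with P(X=j) ≤ P(X=11)
p-value (two-sided) = 0.03486
At α=0.05: p < α → reject H₀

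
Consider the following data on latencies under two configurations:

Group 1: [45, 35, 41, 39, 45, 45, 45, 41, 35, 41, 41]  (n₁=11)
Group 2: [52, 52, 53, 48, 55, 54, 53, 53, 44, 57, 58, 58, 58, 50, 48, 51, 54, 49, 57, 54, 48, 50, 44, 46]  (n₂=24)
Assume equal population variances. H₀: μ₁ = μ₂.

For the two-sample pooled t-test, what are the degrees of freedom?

df = n₁ + n₂ − 2 = 11 + 24 − 2 = 33

degrees of freedom = 33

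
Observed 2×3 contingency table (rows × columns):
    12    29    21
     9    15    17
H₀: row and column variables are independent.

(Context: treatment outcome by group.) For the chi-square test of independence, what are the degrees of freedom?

df = (r−1)(c−1) = (2−1)·(3−1) = 2

degrees of freedom = 2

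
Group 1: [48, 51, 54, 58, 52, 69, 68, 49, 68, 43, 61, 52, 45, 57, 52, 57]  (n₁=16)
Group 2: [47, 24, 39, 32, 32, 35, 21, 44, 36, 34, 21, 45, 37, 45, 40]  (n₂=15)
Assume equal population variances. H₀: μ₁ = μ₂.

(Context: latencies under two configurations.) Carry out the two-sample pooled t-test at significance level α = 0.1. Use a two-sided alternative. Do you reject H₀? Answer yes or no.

reject H₀: yes

x̄₁=55.250, s₁=7.996, n₁=16
x̄₂=35.467, s₂=8.450, n₂=15
s_p² = [15·7.996² + 14·8.450²]/29 = 67.5425
SE = √(s_p²·(1/16+1/15)) = 2.9537
t = (55.250−35.467)/2.9537 = 6.6979
df = 29
p-value (two-sided) = 0.00000
At α=0.1: p < α → reject H₀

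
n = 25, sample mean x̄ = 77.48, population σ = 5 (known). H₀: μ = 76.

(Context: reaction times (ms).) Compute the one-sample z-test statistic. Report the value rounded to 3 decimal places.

SE = σ/√n = 5/√25 = 1.0000
z = (x̄−μ₀)/SE = (77.48−76)/1.0000 = 1.4800

test statistic = 1.480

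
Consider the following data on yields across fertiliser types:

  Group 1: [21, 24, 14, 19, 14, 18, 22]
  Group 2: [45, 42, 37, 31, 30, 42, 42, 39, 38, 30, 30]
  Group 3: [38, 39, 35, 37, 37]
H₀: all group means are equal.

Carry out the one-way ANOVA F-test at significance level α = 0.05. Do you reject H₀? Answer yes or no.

Group means [18.86, 36.91, 37.20], grand mean 31.478
SSB = Σnᵢ(x̄ᵢ−x̄)² = 1603.173; SSW = ΣΣ(x−x̄ᵢ)² = 424.566
MSB = 1603.173/2 = 801.5864; MSW = 424.566/20 = 21.2283
F = MSB/MSW = 37.7603
df = (2, 20)
p-value (upper-tail) = 0.00000
At α=0.05: p < α → reject H₀

reject H₀: yes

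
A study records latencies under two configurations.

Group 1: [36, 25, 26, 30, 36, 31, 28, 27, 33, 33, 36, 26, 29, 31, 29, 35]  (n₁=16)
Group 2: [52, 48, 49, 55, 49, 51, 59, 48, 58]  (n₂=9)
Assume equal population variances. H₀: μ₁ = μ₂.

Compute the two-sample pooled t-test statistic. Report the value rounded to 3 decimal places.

x̄₁=30.688, s₁=3.807, n₁=16
x̄₂=52.111, s₂=4.256, n₂=9
s_p² = [15·3.807² + 8·4.256²]/23 = 15.7533
SE = √(s_p²·(1/16+1/9)) = 1.6538
t = (30.688−52.111)/1.6538 = -12.9544
df = 23

test statistic = -12.954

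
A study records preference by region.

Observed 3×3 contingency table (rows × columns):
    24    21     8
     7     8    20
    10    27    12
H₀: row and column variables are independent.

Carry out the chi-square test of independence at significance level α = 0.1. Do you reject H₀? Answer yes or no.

Row totals [53, 35, 49], col totals [41, 56, 40], n=137
χ² = (24−15.86)²/15.86 + (21−21.66)²/21.66 + (8−15.47)²/15.47 + (7−10.47)²/10.47 + (8−14.31)²/14.31 + (20−10.22)²/10.22 + (10−14.66)²/14.66 + (27−20.03)²/20.03 + (12−14.31)²/14.31 = 25.3826
df = 4
p-value (upper-tail) = 0.00004
At α=0.1: p < α → reject H₀

reject H₀: yes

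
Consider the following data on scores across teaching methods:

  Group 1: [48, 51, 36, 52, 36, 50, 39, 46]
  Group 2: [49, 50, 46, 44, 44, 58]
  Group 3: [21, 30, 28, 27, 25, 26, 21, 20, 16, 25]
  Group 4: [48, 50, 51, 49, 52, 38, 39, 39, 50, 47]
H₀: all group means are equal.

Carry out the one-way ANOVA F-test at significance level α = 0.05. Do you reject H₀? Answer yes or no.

Group means [44.75, 48.50, 23.90, 46.30], grand mean 39.735
SSB = Σnᵢ(x̄ᵢ−x̄)² = 3600.618; SSW = ΣΣ(x−x̄ᵢ)² = 890.000
MSB = 3600.618/3 = 1200.2059; MSW = 890.000/30 = 29.6667
F = MSB/MSW = 40.4564
df = (3, 30)
p-value (upper-tail) = 0.00000
At α=0.05: p < α → reject H₀

reject H₀: yes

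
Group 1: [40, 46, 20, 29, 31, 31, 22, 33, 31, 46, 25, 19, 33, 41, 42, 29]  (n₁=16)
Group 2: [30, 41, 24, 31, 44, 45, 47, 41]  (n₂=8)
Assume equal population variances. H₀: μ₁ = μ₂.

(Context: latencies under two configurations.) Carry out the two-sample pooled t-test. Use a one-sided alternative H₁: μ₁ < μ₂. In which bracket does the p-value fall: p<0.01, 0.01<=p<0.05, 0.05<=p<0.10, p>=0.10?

p-value bracket: 0.05<=p<0.10

x̄₁=32.375, s₁=8.640, n₁=16
x̄₂=37.875, s₂=8.391, n₂=8
s_p² = [15·8.640² + 7·8.391²]/22 = 73.3011
SE = √(s_p²·(1/16+1/8)) = 3.7073
t = (32.375−37.875)/3.7073 = -1.4836
df = 22
p-value (one-sided, H₁ less) = 0.07606
→ bracket: 0.05<=p<0.10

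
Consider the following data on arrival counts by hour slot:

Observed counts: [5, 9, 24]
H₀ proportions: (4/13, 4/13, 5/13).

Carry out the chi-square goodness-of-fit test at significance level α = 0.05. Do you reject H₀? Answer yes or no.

n = 38; E_i = n·p_i = [11.69, 11.69, 14.62]
χ² = (5−11.69)²/11.69 + (9−11.69)²/11.69 + (24−14.62)²/14.62 = 10.4763
df = 2
p-value (upper-tail) = 0.00531
At α=0.05: p < α → reject H₀

reject H₀: yes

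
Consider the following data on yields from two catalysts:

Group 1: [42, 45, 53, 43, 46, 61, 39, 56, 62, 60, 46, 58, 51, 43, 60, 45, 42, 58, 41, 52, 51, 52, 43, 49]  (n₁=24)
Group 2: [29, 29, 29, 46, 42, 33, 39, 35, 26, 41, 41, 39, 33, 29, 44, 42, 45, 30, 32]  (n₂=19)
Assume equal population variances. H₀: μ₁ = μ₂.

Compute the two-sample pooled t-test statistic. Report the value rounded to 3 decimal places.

test statistic = 6.555

x̄₁=49.917, s₁=7.247, n₁=24
x̄₂=36.000, s₂=6.464, n₂=19
s_p² = [23·7.247² + 18·6.464²]/41 = 47.8008
SE = √(s_p²·(1/24+1/19)) = 2.1231
t = (49.917−36.000)/2.1231 = 6.5549
df = 41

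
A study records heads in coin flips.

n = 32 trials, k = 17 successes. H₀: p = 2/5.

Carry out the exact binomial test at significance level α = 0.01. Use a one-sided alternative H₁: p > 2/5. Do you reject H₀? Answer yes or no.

Exact binomial: n=32, k=17, p₀=2/5=0.4000
P(X≥17) from Σ C(n,i)·p₀^i·(1−p₀)^(n−i)
p-value (one-sided, H₁ greater) = 0.09197
At α=0.01: p ≥ α → fail to reject H₀

reject H₀: no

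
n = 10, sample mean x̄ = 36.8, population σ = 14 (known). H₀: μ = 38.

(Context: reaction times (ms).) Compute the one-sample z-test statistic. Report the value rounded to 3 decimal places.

test statistic = -0.271

SE = σ/√n = 14/√10 = 4.4272
z = (x̄−μ₀)/SE = (36.8−38)/4.4272 = -0.2711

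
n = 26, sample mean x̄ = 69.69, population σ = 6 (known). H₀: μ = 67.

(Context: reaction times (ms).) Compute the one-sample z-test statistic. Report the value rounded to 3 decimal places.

test statistic = 2.286

SE = σ/√n = 6/√26 = 1.1767
z = (x̄−μ₀)/SE = (69.69−67)/1.1767 = 2.2861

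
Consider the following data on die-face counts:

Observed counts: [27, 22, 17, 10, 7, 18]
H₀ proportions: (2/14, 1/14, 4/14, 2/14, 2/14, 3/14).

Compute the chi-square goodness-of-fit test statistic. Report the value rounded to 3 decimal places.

test statistic = 51.926

n = 101; E_i = n·p_i = [14.43, 7.21, 28.86, 14.43, 14.43, 21.64]
χ² = (27−14.43)²/14.43 + (22−7.21)²/7.21 + (17−28.86)²/28.86 + (10−14.43)²/14.43 + (7−14.43)²/14.43 + (18−21.64)²/21.64 = 51.9257
df = 5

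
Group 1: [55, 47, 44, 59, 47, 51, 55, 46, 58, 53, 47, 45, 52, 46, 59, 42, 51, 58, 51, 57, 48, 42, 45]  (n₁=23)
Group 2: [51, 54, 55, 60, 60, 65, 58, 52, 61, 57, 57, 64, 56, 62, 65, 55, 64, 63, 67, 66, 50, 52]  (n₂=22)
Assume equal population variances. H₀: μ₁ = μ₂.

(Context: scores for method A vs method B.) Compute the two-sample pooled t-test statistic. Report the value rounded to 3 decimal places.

test statistic = -5.242

x̄₁=50.348, s₁=5.556, n₁=23
x̄₂=58.818, s₂=5.270, n₂=22
s_p² = [22·5.556² + 21·5.270²]/43 = 29.3602
SE = √(s_p²·(1/23+1/22)) = 1.6159
t = (50.348−58.818)/1.6159 = -5.2419
df = 43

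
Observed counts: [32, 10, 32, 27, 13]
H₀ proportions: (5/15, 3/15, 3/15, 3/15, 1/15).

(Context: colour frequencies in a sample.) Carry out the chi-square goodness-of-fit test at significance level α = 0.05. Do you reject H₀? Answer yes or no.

reject H₀: yes

n = 114; E_i = n·p_i = [38.00, 22.80, 22.80, 22.80, 7.60]
χ² = (32−38.00)²/38.00 + (10−22.80)²/22.80 + (32−22.80)²/22.80 + (27−22.80)²/22.80 + (13−7.60)²/7.60 = 16.4561
df = 4
p-value (upper-tail) = 0.00246
At α=0.05: p < α → reject H₀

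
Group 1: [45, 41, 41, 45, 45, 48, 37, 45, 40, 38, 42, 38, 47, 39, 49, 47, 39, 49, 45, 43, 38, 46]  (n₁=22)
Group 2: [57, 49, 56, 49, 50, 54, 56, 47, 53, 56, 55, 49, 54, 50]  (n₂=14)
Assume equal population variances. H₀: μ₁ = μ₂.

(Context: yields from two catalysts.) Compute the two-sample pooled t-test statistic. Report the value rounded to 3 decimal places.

x̄₁=43.045, s₁=3.897, n₁=22
x̄₂=52.500, s₂=3.368, n₂=14
s_p² = [21·3.897² + 13·3.368²]/34 = 13.7193
SE = √(s_p²·(1/22+1/14)) = 1.2663
t = (43.045−52.500)/1.2663 = -7.4662
df = 34

test statistic = -7.466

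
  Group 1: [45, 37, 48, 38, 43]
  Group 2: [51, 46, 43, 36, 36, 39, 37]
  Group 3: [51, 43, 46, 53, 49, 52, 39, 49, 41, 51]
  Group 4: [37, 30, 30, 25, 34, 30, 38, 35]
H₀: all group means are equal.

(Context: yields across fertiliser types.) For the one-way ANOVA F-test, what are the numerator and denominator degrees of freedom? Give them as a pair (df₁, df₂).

degrees of freedom = [3, 26]

k = 4 groups, N = 30 total
df = (k−1, N−k) = (4−1, 30−4) = (3, 26)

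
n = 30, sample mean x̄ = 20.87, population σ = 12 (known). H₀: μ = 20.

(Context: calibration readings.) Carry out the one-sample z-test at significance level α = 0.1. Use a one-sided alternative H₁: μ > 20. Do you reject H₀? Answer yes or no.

reject H₀: no

SE = σ/√n = 12/√30 = 2.1909
z = (x̄−μ₀)/SE = (20.87−20)/2.1909 = 0.3971
p-value (one-sided, H₁ greater) = 0.34565
At α=0.1: p ≥ α → fail to reject H₀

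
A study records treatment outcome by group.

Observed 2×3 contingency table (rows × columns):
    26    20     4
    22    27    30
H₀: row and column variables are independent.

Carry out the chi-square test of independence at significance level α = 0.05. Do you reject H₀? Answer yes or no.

Row totals [50, 79], col totals [48, 47, 34], n=129
χ² = (26−18.60)²/18.60 + (20−18.22)²/18.22 + (4−13.18)²/13.18 + (22−29.40)²/29.40 + (27−28.78)²/28.78 + (30−20.82)²/20.82 = 15.5234
df = 2
p-value (upper-tail) = 0.00043
At α=0.05: p < α → reject H₀

reject H₀: yes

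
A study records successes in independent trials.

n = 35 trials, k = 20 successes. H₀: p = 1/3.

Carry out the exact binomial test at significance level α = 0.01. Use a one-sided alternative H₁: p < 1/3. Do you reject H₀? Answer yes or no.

reject H₀: no

Exact binomial: n=35, k=20, p₀=1/3=0.3333
P(X≤20) from Σ C(n,i)·p₀^i·(1−p₀)^(n−i)
p-value (one-sided, H₁ less) = 0.99891
At α=0.01: p ≥ α → fail to reject H₀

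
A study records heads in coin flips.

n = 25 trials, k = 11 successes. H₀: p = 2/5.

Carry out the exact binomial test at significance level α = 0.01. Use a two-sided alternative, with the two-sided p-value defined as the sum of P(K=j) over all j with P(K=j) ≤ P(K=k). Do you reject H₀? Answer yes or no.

reject H₀: no

Exact binomial: n=25, k=11, p₀=2/5=0.4000
P(X=j) = C(n,j)·p₀^j·(1−p₀)^(n−j); p = Σ P(X=j) over j with P(X=j) ≤ P(X=11)
p-value (two-sided) = 0.68776
At α=0.01: p ≥ α → fail to reject H₀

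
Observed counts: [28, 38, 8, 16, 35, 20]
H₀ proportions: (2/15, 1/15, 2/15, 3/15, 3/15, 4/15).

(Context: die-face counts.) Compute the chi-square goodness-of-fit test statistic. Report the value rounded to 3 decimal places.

test statistic = 109.655

n = 145; E_i = n·p_i = [19.33, 9.67, 19.33, 29.00, 29.00, 38.67]
χ² = (28−19.33)²/19.33 + (38−9.67)²/9.67 + (8−19.33)²/19.33 + (16−29.00)²/29.00 + (35−29.00)²/29.00 + (20−38.67)²/38.67 = 109.6552
df = 5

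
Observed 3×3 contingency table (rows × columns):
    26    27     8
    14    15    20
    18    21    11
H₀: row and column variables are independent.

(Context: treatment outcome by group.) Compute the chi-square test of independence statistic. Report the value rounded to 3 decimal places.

test statistic = 11.617

Row totals [61, 49, 50], col totals [58, 63, 39], n=160
χ² = (26−22.11)²/22.11 + (27−24.02)²/24.02 + (8−14.87)²/14.87 + (14−17.76)²/17.76 + (15−19.29)²/19.29 + (20−11.94)²/11.94 + (18−18.12)²/18.12 + (21−19.69)²/19.69 + (11−12.19)²/12.19 = 11.6172
df = 4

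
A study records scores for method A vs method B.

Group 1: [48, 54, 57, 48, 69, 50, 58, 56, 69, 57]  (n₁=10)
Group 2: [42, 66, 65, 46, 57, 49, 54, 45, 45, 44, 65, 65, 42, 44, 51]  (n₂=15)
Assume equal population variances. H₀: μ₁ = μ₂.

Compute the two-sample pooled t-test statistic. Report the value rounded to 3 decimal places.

x̄₁=56.600, s₁=7.516, n₁=10
x̄₂=52.000, s₂=9.274, n₂=15
s_p² = [9·7.516² + 14·9.274²]/23 = 74.4522
SE = √(s_p²·(1/10+1/15)) = 3.5226
t = (56.600−52.000)/3.5226 = 1.3059
df = 23

test statistic = 1.306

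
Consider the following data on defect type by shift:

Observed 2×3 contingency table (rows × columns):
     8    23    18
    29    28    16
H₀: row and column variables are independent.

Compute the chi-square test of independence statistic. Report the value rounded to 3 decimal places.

Row totals [49, 73], col totals [37, 51, 34], n=122
χ² = (8−14.86)²/14.86 + (23−20.48)²/20.48 + (18−13.66)²/13.66 + (29−22.14)²/22.14 + (28−30.52)²/30.52 + (16−20.34)²/20.34 = 8.1197
df = 2

test statistic = 8.120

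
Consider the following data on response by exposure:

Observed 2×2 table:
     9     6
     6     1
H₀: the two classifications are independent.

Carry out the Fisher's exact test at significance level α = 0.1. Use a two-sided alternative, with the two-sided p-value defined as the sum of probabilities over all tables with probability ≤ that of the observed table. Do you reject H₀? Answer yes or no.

reject H₀: no

Margins: r₁=15, r₂=7, c₁=15, c₂=7, n=22
p_obs = C(15,9)·C(7,6)/C(22,15); sum pmf over tables with pmf ≤ p_obs
p-value (two-sided) = 0.35009
At α=0.1: p ≥ α → fail to reject H₀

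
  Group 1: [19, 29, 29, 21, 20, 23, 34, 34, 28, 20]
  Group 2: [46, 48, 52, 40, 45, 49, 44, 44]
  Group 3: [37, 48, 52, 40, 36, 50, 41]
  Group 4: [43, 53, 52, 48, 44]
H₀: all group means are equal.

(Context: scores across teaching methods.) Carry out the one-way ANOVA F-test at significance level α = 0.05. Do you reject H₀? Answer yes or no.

Group means [25.70, 46.00, 43.43, 48.00], grand mean 38.967
SSB = Σnᵢ(x̄ᵢ−x̄)² = 2703.152; SSW = ΣΣ(x−x̄ᵢ)² = 731.814
MSB = 2703.152/3 = 901.0508; MSW = 731.814/26 = 28.1467
F = MSB/MSW = 32.0127
df = (3, 26)
p-value (upper-tail) = 0.00000
At α=0.05: p < α → reject H₀

reject H₀: yes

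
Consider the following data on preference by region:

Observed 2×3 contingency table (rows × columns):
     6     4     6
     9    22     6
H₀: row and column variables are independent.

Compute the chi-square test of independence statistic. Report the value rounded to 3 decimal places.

Row totals [16, 37], col totals [15, 26, 12], n=53
χ² = (6−4.53)²/4.53 + (4−7.85)²/7.85 + (6−3.62)²/3.62 + (9−10.47)²/10.47 + (22−18.15)²/18.15 + (6−8.38)²/8.38 = 5.6237
df = 2

test statistic = 5.624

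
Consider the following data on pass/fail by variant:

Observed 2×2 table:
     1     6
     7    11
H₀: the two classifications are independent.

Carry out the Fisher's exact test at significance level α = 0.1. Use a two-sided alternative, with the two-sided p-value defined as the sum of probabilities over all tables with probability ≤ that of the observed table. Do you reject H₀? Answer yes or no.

Margins: r₁=7, r₂=18, c₁=8, c₂=17, n=25
p_obs = C(7,1)·C(18,7)/C(25,8); sum pmf over tables with pmf ≤ p_obs
p-value (two-sided) = 0.36230
At α=0.1: p ≥ α → fail to reject H₀

reject H₀: no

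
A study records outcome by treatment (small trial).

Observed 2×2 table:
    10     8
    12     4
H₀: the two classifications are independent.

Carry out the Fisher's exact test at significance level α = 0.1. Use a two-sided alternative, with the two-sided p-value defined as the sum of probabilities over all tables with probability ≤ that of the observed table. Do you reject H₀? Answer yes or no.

reject H₀: no

Margins: r₁=18, r₂=16, c₁=22, c₂=12, n=34
p_obs = C(18,10)·C(16,12)/C(34,22); sum pmf over tables with pmf ≤ p_obs
p-value (two-sided) = 0.29665
At α=0.1: p ≥ α → fail to reject H₀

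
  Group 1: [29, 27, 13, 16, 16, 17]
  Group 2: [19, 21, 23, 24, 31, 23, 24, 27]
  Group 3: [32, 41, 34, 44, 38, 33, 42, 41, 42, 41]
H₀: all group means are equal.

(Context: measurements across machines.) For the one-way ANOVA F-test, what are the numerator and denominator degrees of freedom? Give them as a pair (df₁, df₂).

k = 3 groups, N = 24 total
df = (k−1, N−k) = (3−1, 24−3) = (2, 21)

degrees of freedom = [2, 21]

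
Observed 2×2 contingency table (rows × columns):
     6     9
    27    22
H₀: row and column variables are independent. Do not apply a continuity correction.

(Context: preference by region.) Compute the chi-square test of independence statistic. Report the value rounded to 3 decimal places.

test statistic = 1.049

Row totals [15, 49], col totals [33, 31], n=64
χ² = (6−7.73)²/7.73 + (9−7.27)²/7.27 + (27−25.27)²/25.27 + (22−23.73)²/23.73 = 1.0487
df = 1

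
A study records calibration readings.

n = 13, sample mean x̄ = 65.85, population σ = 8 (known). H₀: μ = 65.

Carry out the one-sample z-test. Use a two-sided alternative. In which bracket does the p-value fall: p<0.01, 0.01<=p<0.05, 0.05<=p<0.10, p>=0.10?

SE = σ/√n = 8/√13 = 2.2188
z = (x̄−μ₀)/SE = (65.85−65)/2.2188 = 0.3831
p-value (two-sided) = 0.70165
→ bracket: p>=0.10

p-value bracket: p>=0.10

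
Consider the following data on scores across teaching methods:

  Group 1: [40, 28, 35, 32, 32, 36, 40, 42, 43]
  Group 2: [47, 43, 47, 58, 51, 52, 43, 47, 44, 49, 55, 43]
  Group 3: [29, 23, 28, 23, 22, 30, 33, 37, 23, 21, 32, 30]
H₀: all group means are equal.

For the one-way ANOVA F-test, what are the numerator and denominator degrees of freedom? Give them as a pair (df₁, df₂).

degrees of freedom = [2, 30]

k = 3 groups, N = 33 total
df = (k−1, N−k) = (3−1, 33−3) = (2, 30)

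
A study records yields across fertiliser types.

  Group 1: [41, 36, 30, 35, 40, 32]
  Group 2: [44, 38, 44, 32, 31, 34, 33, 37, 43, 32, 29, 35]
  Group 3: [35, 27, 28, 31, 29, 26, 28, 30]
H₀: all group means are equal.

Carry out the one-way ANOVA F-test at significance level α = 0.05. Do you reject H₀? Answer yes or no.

reject H₀: yes

Group means [35.67, 36.00, 29.25], grand mean 33.846
SSB = Σnᵢ(x̄ᵢ−x̄)² = 244.551; SSW = ΣΣ(x−x̄ᵢ)² = 450.833
MSB = 244.551/2 = 122.2756; MSW = 450.833/23 = 19.6014
F = MSB/MSW = 6.2381
df = (2, 23)
p-value (upper-tail) = 0.00685
At α=0.05: p < α → reject H₀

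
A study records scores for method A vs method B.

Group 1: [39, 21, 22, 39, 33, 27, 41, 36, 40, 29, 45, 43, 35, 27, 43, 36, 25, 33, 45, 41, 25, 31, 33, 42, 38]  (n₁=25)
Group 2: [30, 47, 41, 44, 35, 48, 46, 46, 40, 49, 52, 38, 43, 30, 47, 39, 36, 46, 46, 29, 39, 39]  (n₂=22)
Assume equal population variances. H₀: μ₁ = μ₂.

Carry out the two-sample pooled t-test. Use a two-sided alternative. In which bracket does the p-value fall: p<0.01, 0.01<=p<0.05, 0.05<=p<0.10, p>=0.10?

x̄₁=34.760, s₁=7.282, n₁=25
x̄₂=41.364, s₂=6.492, n₂=22
s_p² = [24·7.282² + 21·6.492²]/45 = 47.9478
SE = √(s_p²·(1/25+1/22)) = 2.0242
t = (34.760−41.364)/2.0242 = -3.2624
df = 45
p-value (two-sided) = 0.00211
→ bracket: p<0.01

p-value bracket: p<0.01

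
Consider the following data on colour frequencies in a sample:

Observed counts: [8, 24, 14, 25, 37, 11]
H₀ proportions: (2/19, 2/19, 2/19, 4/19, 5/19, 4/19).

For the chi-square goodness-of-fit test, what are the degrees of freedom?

degrees of freedom = 5

df = k − 1 = 6 − 1 = 5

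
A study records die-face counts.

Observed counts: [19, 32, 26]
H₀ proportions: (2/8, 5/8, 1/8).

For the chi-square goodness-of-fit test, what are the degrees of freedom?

degrees of freedom = 2

df = k − 1 = 3 − 1 = 2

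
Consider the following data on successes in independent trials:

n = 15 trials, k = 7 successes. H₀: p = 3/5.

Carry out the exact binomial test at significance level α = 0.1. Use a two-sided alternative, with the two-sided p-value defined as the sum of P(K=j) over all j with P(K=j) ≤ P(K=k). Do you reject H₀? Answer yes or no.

Exact binomial: n=15, k=7, p₀=3/5=0.6000
P(X=j) = C(n,j)·p₀^j·(1−p₀)^(n−j); p = Σ P(X=j) over j with P(X=j) ≤ P(X=7)
p-value (two-sided) = 0.30361
At α=0.1: p ≥ α → fail to reject H₀

reject H₀: no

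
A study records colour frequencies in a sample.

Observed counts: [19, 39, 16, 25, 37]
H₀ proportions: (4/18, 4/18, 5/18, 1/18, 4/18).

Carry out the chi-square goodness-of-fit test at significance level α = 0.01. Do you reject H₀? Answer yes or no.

n = 136; E_i = n·p_i = [30.22, 30.22, 37.78, 7.56, 30.22]
χ² = (19−30.22)²/30.22 + (39−30.22)²/30.22 + (16−37.78)²/37.78 + (25−7.56)²/7.56 + (37−30.22)²/30.22 = 61.0669
df = 4
p-value (upper-tail) = 0.00000
At α=0.01: p < α → reject H₀

reject H₀: yes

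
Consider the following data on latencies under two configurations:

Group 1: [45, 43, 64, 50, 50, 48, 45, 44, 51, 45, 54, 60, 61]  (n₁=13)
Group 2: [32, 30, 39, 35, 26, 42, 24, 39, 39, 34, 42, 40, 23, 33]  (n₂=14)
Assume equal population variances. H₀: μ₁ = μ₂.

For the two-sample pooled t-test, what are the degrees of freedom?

df = n₁ + n₂ − 2 = 13 + 14 − 2 = 25

degrees of freedom = 25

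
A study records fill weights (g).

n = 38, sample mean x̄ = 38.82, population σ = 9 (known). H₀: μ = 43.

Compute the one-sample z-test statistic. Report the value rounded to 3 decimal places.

test statistic = -2.863

SE = σ/√n = 9/√38 = 1.4600
z = (x̄−μ₀)/SE = (38.82−43)/1.4600 = -2.8630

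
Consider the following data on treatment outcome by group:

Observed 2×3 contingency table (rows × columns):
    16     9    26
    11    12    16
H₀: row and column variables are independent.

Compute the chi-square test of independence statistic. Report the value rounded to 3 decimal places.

Row totals [51, 39], col totals [27, 21, 42], n=90
χ² = (16−15.30)²/15.30 + (9−11.90)²/11.90 + (26−23.80)²/23.80 + (11−11.70)²/11.70 + (12−9.10)²/9.10 + (16−18.20)²/18.20 = 2.1741
df = 2

test statistic = 2.174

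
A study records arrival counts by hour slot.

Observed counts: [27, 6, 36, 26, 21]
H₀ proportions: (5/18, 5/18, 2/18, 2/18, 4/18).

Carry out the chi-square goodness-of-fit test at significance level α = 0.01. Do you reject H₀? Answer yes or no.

reject H₀: yes

n = 116; E_i = n·p_i = [32.22, 32.22, 12.89, 12.89, 25.78]
χ² = (27−32.22)²/32.22 + (6−32.22)²/32.22 + (36−12.89)²/12.89 + (26−12.89)²/12.89 + (21−25.78)²/25.78 = 77.8491
df = 4
p-value (upper-tail) = 0.00000
At α=0.01: p < α → reject H₀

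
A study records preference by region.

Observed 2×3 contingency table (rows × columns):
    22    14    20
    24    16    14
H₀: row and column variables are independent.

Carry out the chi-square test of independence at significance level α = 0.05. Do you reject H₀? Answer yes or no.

reject H₀: no

Row totals [56, 54], col totals [46, 30, 34], n=110
χ² = (22−23.42)²/23.42 + (14−15.27)²/15.27 + (20−17.31)²/17.31 + (24−22.58)²/22.58 + (16−14.73)²/14.73 + (14−16.69)²/16.69 = 1.2432
df = 2
p-value (upper-tail) = 0.53709
At α=0.05: p ≥ α → fail to reject H₀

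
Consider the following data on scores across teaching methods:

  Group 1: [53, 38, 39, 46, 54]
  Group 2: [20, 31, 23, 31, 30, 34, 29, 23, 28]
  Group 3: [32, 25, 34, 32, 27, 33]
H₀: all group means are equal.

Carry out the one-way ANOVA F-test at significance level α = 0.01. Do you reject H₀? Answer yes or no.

reject H₀: yes

Group means [46.00, 27.67, 30.50], grand mean 33.100
SSB = Σnᵢ(x̄ᵢ−x̄)² = 1138.300; SSW = ΣΣ(x−x̄ᵢ)² = 463.500
MSB = 1138.300/2 = 569.1500; MSW = 463.500/17 = 27.2647
F = MSB/MSW = 20.8750
df = (2, 17)
p-value (upper-tail) = 0.00003
At α=0.01: p < α → reject H₀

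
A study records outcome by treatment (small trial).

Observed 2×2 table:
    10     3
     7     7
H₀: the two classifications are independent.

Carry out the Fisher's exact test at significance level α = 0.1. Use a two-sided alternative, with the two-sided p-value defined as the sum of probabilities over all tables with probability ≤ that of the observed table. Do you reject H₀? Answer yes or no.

Margins: r₁=13, r₂=14, c₁=17, c₂=10, n=27
p_obs = C(13,10)·C(14,7)/C(27,17); sum pmf over tables with pmf ≤ p_obs
p-value (two-sided) = 0.23646
At α=0.1: p ≥ α → fail to reject H₀

reject H₀: no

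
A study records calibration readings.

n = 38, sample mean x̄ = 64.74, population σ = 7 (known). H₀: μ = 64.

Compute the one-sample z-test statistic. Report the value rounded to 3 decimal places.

SE = σ/√n = 7/√38 = 1.1355
z = (x̄−μ₀)/SE = (64.74−64)/1.1355 = 0.6517

test statistic = 0.652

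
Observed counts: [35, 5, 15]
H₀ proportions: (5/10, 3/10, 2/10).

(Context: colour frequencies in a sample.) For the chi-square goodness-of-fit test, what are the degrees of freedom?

df = k − 1 = 3 − 1 = 2

degrees of freedom = 2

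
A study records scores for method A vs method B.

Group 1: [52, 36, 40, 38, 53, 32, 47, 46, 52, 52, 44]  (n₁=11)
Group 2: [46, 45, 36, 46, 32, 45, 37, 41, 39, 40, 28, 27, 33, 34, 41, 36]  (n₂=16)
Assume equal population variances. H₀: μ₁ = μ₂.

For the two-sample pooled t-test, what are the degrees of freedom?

df = n₁ + n₂ − 2 = 11 + 16 − 2 = 25

degrees of freedom = 25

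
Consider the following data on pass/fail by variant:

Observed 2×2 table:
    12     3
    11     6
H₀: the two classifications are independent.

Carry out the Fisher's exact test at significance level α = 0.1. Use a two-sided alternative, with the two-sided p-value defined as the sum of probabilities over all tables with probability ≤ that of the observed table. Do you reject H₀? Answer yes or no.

reject H₀: no

Margins: r₁=15, r₂=17, c₁=23, c₂=9, n=32
p_obs = C(15,12)·C(17,11)/C(32,23); sum pmf over tables with pmf ≤ p_obs
p-value (two-sided) = 0.44405
At α=0.1: p ≥ α → fail to reject H₀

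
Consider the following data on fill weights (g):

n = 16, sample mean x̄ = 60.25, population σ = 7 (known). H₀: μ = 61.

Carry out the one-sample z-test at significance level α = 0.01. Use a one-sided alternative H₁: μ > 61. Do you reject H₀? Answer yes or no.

SE = σ/√n = 7/√16 = 1.7500
z = (x̄−μ₀)/SE = (60.25−61)/1.7500 = -0.4286
p-value (one-sided, H₁ greater) = 0.66588
At α=0.01: p ≥ α → fail to reject H₀

reject H₀: no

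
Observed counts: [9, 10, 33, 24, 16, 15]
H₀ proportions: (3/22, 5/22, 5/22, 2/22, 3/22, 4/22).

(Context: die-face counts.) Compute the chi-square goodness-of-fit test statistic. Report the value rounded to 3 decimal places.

n = 107; E_i = n·p_i = [14.59, 24.32, 24.32, 9.73, 14.59, 19.45]
χ² = (9−14.59)²/14.59 + (10−24.32)²/24.32 + (33−24.32)²/24.32 + (24−9.73)²/9.73 + (16−14.59)²/14.59 + (15−19.45)²/19.45 = 35.7704
df = 5

test statistic = 35.770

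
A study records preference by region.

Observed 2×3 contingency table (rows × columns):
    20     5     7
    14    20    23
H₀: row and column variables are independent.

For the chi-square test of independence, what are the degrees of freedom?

df = (r−1)(c−1) = (2−1)·(3−1) = 2

degrees of freedom = 2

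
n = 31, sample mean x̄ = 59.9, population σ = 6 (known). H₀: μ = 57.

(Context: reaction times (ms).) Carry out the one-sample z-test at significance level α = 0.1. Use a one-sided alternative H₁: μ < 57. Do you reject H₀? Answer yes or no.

SE = σ/√n = 6/√31 = 1.0776
z = (x̄−μ₀)/SE = (59.9−57)/1.0776 = 2.6911
p-value (one-sided, H₁ less) = 0.99644
At α=0.1: p ≥ α → fail to reject H₀

reject H₀: no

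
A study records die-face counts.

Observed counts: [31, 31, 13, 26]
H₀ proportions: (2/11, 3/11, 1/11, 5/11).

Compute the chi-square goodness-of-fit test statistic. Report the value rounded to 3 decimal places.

n = 101; E_i = n·p_i = [18.36, 27.55, 9.18, 45.91]
χ² = (31−18.36)²/18.36 + (31−27.55)²/27.55 + (13−9.18)²/9.18 + (26−45.91)²/45.91 = 19.3502
df = 3

test statistic = 19.350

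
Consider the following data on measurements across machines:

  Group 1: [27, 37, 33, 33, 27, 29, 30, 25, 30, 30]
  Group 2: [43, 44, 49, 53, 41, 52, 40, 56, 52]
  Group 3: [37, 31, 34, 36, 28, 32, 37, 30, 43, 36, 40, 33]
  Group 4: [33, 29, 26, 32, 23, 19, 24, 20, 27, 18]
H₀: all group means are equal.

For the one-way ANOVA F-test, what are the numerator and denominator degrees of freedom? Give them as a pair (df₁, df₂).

degrees of freedom = [3, 37]

k = 4 groups, N = 41 total
df = (k−1, N−k) = (4−1, 41−4) = (3, 37)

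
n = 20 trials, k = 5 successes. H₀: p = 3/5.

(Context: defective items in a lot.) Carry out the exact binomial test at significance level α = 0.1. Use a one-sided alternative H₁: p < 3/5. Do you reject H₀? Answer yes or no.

Exact binomial: n=20, k=5, p₀=3/5=0.6000
P(X≤5) from Σ C(n,i)·p₀^i·(1−p₀)^(n−i)
p-value (one-sided, H₁ less) = 0.00161
At α=0.1: p < α → reject H₀

reject H₀: yes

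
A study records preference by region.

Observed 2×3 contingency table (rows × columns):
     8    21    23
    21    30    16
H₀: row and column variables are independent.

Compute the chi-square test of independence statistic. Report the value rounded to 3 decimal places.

Row totals [52, 67], col totals [29, 51, 39], n=119
χ² = (8−12.67)²/12.67 + (21−22.29)²/22.29 + (23−17.04)²/17.04 + (21−16.33)²/16.33 + (30−28.71)²/28.71 + (16−21.96)²/21.96 = 6.8910
df = 2

test statistic = 6.891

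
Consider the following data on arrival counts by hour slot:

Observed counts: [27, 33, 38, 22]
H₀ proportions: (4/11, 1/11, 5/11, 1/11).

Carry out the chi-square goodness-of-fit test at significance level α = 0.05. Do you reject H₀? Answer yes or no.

n = 120; E_i = n·p_i = [43.64, 10.91, 54.55, 10.91]
χ² = (27−43.64)²/43.64 + (33−10.91)²/10.91 + (38−54.55)²/54.55 + (22−10.91)²/10.91 = 67.3712
df = 3
p-value (upper-tail) = 0.00000
At α=0.05: p < α → reject H₀

reject H₀: yes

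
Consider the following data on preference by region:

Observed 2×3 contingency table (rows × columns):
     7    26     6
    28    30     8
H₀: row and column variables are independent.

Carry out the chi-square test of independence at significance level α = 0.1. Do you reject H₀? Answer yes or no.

reject H₀: yes

Row totals [39, 66], col totals [35, 56, 14], n=105
χ² = (7−13.00)²/13.00 + (26−20.80)²/20.80 + (6−5.20)²/5.20 + (28−22.00)²/22.00 + (30−35.20)²/35.20 + (8−8.80)²/8.80 = 6.6696
df = 2
p-value (upper-tail) = 0.03562
At α=0.1: p < α → reject H₀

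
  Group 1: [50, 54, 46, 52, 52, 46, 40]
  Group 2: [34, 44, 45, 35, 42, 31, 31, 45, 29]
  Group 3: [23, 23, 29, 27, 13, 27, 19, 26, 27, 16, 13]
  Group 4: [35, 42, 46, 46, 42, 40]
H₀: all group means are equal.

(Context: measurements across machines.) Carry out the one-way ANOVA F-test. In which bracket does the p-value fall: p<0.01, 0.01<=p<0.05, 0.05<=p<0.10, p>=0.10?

p-value bracket: p<0.01

Group means [48.57, 37.33, 22.09, 41.83], grand mean 35.455
SSB = Σnᵢ(x̄ᵢ−x̄)² = 3444.725; SSW = ΣΣ(x−x̄ᵢ)² = 925.457
MSB = 3444.725/3 = 1148.2417; MSW = 925.457/29 = 31.9123
F = MSB/MSW = 35.9812
df = (3, 29)
p-value (upper-tail) = 0.00000
→ bracket: p<0.01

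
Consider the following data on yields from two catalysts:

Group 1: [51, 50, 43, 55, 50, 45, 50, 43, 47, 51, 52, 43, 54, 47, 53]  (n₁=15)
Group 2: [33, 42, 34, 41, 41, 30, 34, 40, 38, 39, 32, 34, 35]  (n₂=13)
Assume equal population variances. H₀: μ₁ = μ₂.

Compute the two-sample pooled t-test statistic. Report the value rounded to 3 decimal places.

test statistic = 8.279

x̄₁=48.933, s₁=4.044, n₁=15
x̄₂=36.385, s₂=3.948, n₂=13
s_p² = [14·4.044² + 12·3.948²]/26 = 16.0004
SE = √(s_p²·(1/15+1/13)) = 1.5157
t = (48.933−36.385)/1.5157 = 8.2789
df = 26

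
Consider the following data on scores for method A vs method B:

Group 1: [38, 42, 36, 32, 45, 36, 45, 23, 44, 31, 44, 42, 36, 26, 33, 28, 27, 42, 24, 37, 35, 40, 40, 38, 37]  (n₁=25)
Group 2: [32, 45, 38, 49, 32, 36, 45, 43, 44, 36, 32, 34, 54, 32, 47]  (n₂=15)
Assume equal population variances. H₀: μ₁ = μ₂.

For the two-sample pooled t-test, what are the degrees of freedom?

degrees of freedom = 38

df = n₁ + n₂ − 2 = 25 + 15 − 2 = 38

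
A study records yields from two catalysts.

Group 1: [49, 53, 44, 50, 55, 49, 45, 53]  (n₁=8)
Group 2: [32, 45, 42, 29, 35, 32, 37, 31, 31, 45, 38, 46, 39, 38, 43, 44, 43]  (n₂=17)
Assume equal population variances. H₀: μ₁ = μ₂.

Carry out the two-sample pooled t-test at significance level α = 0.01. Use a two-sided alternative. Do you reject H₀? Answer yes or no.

x̄₁=49.750, s₁=3.882, n₁=8
x̄₂=38.235, s₂=5.729, n₂=17
s_p² = [7·3.882² + 16·5.729²]/23 = 27.4156
SE = √(s_p²·(1/8+1/17)) = 2.2449
t = (49.750−38.235)/2.2449 = 5.1292
df = 23
p-value (two-sided) = 0.00003
At α=0.01: p < α → reject H₀

reject H₀: yes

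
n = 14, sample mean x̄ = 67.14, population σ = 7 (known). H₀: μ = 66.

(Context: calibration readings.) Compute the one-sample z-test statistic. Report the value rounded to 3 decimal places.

SE = σ/√n = 7/√14 = 1.8708
z = (x̄−μ₀)/SE = (67.14−66)/1.8708 = 0.6094

test statistic = 0.609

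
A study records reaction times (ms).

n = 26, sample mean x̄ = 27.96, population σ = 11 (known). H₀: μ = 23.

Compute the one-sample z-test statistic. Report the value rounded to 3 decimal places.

test statistic = 2.299

SE = σ/√n = 11/√26 = 2.1573
z = (x̄−μ₀)/SE = (27.96−23)/2.1573 = 2.2992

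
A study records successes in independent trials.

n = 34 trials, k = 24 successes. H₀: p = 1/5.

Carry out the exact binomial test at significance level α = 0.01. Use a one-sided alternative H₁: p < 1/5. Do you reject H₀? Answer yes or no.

reject H₀: no

Exact binomial: n=34, k=24, p₀=1/5=0.2000
P(X≤24) from Σ C(n,i)·p₀^i·(1−p₀)^(n−i)
p-value (one-sided, H₁ less) = 1.00000
At α=0.01: p ≥ α → fail to reject H₀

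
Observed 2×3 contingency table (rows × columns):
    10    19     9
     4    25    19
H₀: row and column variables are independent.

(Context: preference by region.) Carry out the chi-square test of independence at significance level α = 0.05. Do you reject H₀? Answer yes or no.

Row totals [38, 48], col totals [14, 44, 28], n=86
χ² = (10−6.19)²/6.19 + (19−19.44)²/19.44 + (9−12.37)²/12.37 + (4−7.81)²/7.81 + (25−24.56)²/24.56 + (19−15.63)²/15.63 = 5.8777
df = 2
p-value (upper-tail) = 0.05293
At α=0.05: p ≥ α → fail to reject H₀

reject H₀: no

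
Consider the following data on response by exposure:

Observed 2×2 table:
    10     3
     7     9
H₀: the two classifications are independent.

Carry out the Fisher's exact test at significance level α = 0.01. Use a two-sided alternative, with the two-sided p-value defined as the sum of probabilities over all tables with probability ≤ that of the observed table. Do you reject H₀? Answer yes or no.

Margins: r₁=13, r₂=16, c₁=17, c₂=12, n=29
p_obs = C(13,10)·C(16,7)/C(29,17); sum pmf over tables with pmf ≤ p_obs
p-value (two-sided) = 0.12975
At α=0.01: p ≥ α → fail to reject H₀

reject H₀: no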